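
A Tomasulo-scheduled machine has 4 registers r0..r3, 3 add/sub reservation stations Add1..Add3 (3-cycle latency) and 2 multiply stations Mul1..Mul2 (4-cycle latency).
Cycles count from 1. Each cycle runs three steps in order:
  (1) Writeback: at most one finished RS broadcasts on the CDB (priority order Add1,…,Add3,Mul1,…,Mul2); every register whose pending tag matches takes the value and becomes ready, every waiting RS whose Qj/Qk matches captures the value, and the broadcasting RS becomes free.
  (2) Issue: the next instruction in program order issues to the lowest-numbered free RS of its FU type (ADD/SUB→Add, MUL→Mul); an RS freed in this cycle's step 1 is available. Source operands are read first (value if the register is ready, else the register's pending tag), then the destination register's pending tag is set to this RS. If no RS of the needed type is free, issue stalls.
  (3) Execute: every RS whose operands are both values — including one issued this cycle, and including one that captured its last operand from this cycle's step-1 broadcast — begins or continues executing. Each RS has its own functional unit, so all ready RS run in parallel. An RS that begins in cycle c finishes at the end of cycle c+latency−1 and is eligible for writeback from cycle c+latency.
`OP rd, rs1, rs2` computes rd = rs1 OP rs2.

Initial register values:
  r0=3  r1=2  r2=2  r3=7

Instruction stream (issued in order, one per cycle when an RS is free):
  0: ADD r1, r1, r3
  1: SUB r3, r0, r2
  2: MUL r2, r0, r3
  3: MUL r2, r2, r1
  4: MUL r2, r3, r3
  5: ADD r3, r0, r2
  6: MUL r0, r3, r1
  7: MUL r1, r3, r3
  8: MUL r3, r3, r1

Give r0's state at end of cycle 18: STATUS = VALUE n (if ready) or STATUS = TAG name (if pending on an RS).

c1: issue ADD r1<-Add1 | r0:3,r1:Add1,r2:2,r3:7
c2: issue SUB r3<-Add2 | r0:3,r1:Add1,r2:2,r3:Add2
c3: issue MUL r2<-Mul1 | r0:3,r1:Add1,r2:Mul1,r3:Add2
c4: CDB Add1=9; issue MUL r2<-Mul2 | r0:3,r1:9,r2:Mul2,r3:Add2
c5: CDB Add2=1; stall | r0:3,r1:9,r2:Mul2,r3:1
c6: stall | r0:3,r1:9,r2:Mul2,r3:1
c7: stall | r0:3,r1:9,r2:Mul2,r3:1
c8: stall | r0:3,r1:9,r2:Mul2,r3:1
c9: CDB Mul1=3; issue MUL r2<-Mul1 | r0:3,r1:9,r2:Mul1,r3:1
c10: issue ADD r3<-Add1 | r0:3,r1:9,r2:Mul1,r3:Add1
c11: stall | r0:3,r1:9,r2:Mul1,r3:Add1
c12: stall | r0:3,r1:9,r2:Mul1,r3:Add1
c13: CDB Mul1=1; issue MUL r0<-Mul1 | r0:Mul1,r1:9,r2:1,r3:Add1
c14: CDB Mul2=27; issue MUL r1<-Mul2 | r0:Mul1,r1:Mul2,r2:1,r3:Add1
c15: stall | r0:Mul1,r1:Mul2,r2:1,r3:Add1
c16: CDB Add1=4; stall | r0:Mul1,r1:Mul2,r2:1,r3:4
c17: stall | r0:Mul1,r1:Mul2,r2:1,r3:4
c18: stall | r0:Mul1,r1:Mul2,r2:1,r3:4

STATUS = TAG Mul1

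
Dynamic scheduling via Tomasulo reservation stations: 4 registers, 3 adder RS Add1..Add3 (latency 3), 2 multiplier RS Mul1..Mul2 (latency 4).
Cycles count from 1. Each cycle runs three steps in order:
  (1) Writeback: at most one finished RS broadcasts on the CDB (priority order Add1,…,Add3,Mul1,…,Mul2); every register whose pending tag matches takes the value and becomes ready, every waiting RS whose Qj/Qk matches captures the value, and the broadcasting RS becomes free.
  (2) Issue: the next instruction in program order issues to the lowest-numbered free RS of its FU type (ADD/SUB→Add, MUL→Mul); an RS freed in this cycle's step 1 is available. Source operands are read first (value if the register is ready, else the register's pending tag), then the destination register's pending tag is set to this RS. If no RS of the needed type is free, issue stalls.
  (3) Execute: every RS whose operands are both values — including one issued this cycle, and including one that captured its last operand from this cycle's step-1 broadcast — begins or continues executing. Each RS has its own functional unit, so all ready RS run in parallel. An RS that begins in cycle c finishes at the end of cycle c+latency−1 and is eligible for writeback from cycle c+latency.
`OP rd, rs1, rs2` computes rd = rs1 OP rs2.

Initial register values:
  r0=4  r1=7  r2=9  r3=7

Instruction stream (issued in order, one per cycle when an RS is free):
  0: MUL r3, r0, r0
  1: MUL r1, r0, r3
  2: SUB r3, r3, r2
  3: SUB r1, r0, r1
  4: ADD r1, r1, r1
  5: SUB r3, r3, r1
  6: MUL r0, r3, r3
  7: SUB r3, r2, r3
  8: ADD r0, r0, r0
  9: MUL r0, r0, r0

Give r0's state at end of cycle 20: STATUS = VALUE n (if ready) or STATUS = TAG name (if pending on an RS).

STATUS = TAG Mul2

c1: issue MUL r3<-Mul1 | r0:4,r1:7,r2:9,r3:Mul1
c2: issue MUL r1<-Mul2 | r0:4,r1:Mul2,r2:9,r3:Mul1
c3: issue SUB r3<-Add1 | r0:4,r1:Mul2,r2:9,r3:Add1
c4: issue SUB r1<-Add2 | r0:4,r1:Add2,r2:9,r3:Add1
c5: CDB Mul1=16; issue ADD r1<-Add3 | r0:4,r1:Add3,r2:9,r3:Add1
c6: stall | r0:4,r1:Add3,r2:9,r3:Add1
c7: stall | r0:4,r1:Add3,r2:9,r3:Add1
c8: CDB Add1=7; issue SUB r3<-Add1 | r0:4,r1:Add3,r2:9,r3:Add1
c9: CDB Mul2=64; issue MUL r0<-Mul1 | r0:Mul1,r1:Add3,r2:9,r3:Add1
c10: stall | r0:Mul1,r1:Add3,r2:9,r3:Add1
c11: stall | r0:Mul1,r1:Add3,r2:9,r3:Add1
c12: CDB Add2=-60; issue SUB r3<-Add2 | r0:Mul1,r1:Add3,r2:9,r3:Add2
c13: stall | r0:Mul1,r1:Add3,r2:9,r3:Add2
c14: stall | r0:Mul1,r1:Add3,r2:9,r3:Add2
c15: CDB Add3=-120; issue ADD r0<-Add3 | r0:Add3,r1:-120,r2:9,r3:Add2
c16: issue MUL r0<-Mul2 | r0:Mul2,r1:-120,r2:9,r3:Add2
c17: - | r0:Mul2,r1:-120,r2:9,r3:Add2
c18: CDB Add1=127 | r0:Mul2,r1:-120,r2:9,r3:Add2
c19: - | r0:Mul2,r1:-120,r2:9,r3:Add2
c20: - | r0:Mul2,r1:-120,r2:9,r3:Add2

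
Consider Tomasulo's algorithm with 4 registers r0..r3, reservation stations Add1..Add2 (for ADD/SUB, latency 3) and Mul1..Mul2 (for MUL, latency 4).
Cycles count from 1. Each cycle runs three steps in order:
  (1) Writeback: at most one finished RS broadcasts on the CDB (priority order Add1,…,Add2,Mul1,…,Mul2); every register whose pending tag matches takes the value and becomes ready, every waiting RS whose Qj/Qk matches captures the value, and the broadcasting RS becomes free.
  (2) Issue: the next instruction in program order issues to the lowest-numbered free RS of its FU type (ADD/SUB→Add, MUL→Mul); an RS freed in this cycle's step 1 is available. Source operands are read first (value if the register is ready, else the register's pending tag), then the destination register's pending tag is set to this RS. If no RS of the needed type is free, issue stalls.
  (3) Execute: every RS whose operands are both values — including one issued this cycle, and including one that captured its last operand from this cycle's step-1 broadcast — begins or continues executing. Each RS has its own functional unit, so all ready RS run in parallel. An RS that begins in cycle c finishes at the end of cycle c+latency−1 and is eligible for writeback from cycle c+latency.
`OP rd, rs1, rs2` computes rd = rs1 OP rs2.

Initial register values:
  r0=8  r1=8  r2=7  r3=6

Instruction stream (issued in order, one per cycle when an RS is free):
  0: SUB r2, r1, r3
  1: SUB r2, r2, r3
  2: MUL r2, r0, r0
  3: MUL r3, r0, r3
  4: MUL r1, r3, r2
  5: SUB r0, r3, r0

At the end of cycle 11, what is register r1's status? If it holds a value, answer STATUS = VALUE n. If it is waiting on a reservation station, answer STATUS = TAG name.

STATUS = TAG Mul1

  c1: issue SUB r2<-Add1  regs: r0:8,r1:8,r2:Add1,r3:6
  c2: issue SUB r2<-Add2  regs: r0:8,r1:8,r2:Add2,r3:6
  c3: issue MUL r2<-Mul1  regs: r0:8,r1:8,r2:Mul1,r3:6
  c4: CDB Add1=2; issue MUL r3<-Mul2  regs: r0:8,r1:8,r2:Mul1,r3:Mul2
  c5: stall  regs: r0:8,r1:8,r2:Mul1,r3:Mul2
  c6: stall  regs: r0:8,r1:8,r2:Mul1,r3:Mul2
  c7: CDB Add2=-4; stall  regs: r0:8,r1:8,r2:Mul1,r3:Mul2
  c8: CDB Mul1=64; issue MUL r1<-Mul1  regs: r0:8,r1:Mul1,r2:64,r3:Mul2
  c9: CDB Mul2=48; issue SUB r0<-Add1  regs: r0:Add1,r1:Mul1,r2:64,r3:48
  c10: -  regs: r0:Add1,r1:Mul1,r2:64,r3:48
  c11: -  regs: r0:Add1,r1:Mul1,r2:64,r3:48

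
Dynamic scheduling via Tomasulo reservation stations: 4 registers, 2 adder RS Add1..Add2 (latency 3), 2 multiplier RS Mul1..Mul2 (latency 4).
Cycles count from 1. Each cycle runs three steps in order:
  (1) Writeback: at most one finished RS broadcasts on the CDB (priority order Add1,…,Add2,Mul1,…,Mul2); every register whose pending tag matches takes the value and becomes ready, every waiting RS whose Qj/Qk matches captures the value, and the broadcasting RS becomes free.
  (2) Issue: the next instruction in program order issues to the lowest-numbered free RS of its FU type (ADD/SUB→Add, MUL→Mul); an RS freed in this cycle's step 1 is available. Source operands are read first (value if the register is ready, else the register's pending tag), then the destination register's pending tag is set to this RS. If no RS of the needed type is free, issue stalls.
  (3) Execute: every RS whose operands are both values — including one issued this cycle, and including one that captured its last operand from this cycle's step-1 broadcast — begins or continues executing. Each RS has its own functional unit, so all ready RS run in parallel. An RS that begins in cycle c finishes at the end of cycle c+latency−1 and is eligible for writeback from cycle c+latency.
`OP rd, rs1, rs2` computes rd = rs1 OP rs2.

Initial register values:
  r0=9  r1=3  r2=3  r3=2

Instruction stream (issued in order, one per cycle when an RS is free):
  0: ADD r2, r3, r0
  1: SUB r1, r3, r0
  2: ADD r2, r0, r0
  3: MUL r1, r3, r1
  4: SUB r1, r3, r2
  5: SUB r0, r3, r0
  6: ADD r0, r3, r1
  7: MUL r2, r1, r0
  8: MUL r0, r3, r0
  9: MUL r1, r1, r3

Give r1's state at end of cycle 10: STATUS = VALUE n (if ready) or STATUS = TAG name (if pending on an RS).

c1: issue ADD r2<-Add1 | r0:9,r1:3,r2:Add1,r3:2
c2: issue SUB r1<-Add2 | r0:9,r1:Add2,r2:Add1,r3:2
c3: stall | r0:9,r1:Add2,r2:Add1,r3:2
c4: CDB Add1=11; issue ADD r2<-Add1 | r0:9,r1:Add2,r2:Add1,r3:2
c5: CDB Add2=-7; issue MUL r1<-Mul1 | r0:9,r1:Mul1,r2:Add1,r3:2
c6: issue SUB r1<-Add2 | r0:9,r1:Add2,r2:Add1,r3:2
c7: CDB Add1=18; issue SUB r0<-Add1 | r0:Add1,r1:Add2,r2:18,r3:2
c8: stall | r0:Add1,r1:Add2,r2:18,r3:2
c9: CDB Mul1=-14; stall | r0:Add1,r1:Add2,r2:18,r3:2
c10: CDB Add1=-7; issue ADD r0<-Add1 | r0:Add1,r1:Add2,r2:18,r3:2

STATUS = TAG Add2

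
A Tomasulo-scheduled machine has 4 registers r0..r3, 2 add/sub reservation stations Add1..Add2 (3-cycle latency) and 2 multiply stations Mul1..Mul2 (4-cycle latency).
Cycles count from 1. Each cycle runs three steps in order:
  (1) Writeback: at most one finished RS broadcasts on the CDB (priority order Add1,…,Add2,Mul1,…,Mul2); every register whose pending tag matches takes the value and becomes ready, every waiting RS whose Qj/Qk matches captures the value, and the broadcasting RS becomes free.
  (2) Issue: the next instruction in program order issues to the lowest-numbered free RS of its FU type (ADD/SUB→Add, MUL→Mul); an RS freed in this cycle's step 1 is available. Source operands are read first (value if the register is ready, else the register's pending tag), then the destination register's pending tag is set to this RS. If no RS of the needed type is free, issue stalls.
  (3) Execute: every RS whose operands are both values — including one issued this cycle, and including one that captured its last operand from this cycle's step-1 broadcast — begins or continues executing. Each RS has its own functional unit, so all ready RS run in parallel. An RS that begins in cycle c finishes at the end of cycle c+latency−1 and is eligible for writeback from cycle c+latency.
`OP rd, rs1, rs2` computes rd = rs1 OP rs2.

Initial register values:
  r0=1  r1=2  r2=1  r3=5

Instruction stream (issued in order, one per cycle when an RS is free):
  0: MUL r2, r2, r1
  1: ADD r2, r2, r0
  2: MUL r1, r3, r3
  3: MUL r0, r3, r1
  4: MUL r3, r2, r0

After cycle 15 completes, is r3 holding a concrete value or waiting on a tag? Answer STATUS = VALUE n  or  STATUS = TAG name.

STATUS = VALUE 375

  c1: issue MUL r2<-Mul1  regs: r0:1,r1:2,r2:Mul1,r3:5
  c2: issue ADD r2<-Add1  regs: r0:1,r1:2,r2:Add1,r3:5
  c3: issue MUL r1<-Mul2  regs: r0:1,r1:Mul2,r2:Add1,r3:5
  c4: stall  regs: r0:1,r1:Mul2,r2:Add1,r3:5
  c5: CDB Mul1=2; issue MUL r0<-Mul1  regs: r0:Mul1,r1:Mul2,r2:Add1,r3:5
  c6: stall  regs: r0:Mul1,r1:Mul2,r2:Add1,r3:5
  c7: CDB Mul2=25; issue MUL r3<-Mul2  regs: r0:Mul1,r1:25,r2:Add1,r3:Mul2
  c8: CDB Add1=3  regs: r0:Mul1,r1:25,r2:3,r3:Mul2
  c9: -  regs: r0:Mul1,r1:25,r2:3,r3:Mul2
  c10: -  regs: r0:Mul1,r1:25,r2:3,r3:Mul2
  c11: CDB Mul1=125  regs: r0:125,r1:25,r2:3,r3:Mul2
  c12: -  regs: r0:125,r1:25,r2:3,r3:Mul2
  c13: -  regs: r0:125,r1:25,r2:3,r3:Mul2
  c14: -  regs: r0:125,r1:25,r2:3,r3:Mul2
  c15: CDB Mul2=375  regs: r0:125,r1:25,r2:3,r3:375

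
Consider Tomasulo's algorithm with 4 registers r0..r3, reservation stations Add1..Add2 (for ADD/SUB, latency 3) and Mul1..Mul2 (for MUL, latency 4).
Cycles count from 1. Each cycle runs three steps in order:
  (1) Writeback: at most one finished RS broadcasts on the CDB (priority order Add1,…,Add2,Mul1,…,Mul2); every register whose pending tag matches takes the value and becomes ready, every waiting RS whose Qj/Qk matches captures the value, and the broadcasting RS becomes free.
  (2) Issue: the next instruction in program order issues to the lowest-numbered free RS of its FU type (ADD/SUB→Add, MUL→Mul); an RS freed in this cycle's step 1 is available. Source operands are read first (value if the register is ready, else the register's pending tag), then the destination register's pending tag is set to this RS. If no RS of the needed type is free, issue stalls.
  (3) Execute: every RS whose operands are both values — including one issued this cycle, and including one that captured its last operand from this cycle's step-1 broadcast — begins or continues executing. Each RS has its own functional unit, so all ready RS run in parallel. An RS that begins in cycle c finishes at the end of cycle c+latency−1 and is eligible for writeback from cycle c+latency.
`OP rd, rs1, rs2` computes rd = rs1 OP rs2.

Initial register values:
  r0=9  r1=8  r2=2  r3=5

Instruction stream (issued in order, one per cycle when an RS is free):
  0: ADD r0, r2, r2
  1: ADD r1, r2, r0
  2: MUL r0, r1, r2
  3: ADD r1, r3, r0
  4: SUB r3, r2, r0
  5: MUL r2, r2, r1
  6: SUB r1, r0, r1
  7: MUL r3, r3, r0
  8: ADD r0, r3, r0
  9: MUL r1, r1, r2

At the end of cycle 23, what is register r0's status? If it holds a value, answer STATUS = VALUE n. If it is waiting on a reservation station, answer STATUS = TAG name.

cycle 1: issue ADD r0<-Add1 // r0:Add1,r1:8,r2:2,r3:5
cycle 2: issue ADD r1<-Add2 // r0:Add1,r1:Add2,r2:2,r3:5
cycle 3: issue MUL r0<-Mul1 // r0:Mul1,r1:Add2,r2:2,r3:5
cycle 4: CDB Add1=4; issue ADD r1<-Add1 // r0:Mul1,r1:Add1,r2:2,r3:5
cycle 5: stall // r0:Mul1,r1:Add1,r2:2,r3:5
cycle 6: stall // r0:Mul1,r1:Add1,r2:2,r3:5
cycle 7: CDB Add2=6; issue SUB r3<-Add2 // r0:Mul1,r1:Add1,r2:2,r3:Add2
cycle 8: issue MUL r2<-Mul2 // r0:Mul1,r1:Add1,r2:Mul2,r3:Add2
cycle 9: stall // r0:Mul1,r1:Add1,r2:Mul2,r3:Add2
cycle 10: stall // r0:Mul1,r1:Add1,r2:Mul2,r3:Add2
cycle 11: CDB Mul1=12; stall // r0:12,r1:Add1,r2:Mul2,r3:Add2
cycle 12: stall // r0:12,r1:Add1,r2:Mul2,r3:Add2
cycle 13: stall // r0:12,r1:Add1,r2:Mul2,r3:Add2
cycle 14: CDB Add1=17; issue SUB r1<-Add1 // r0:12,r1:Add1,r2:Mul2,r3:Add2
cycle 15: CDB Add2=-10; issue MUL r3<-Mul1 // r0:12,r1:Add1,r2:Mul2,r3:Mul1
cycle 16: issue ADD r0<-Add2 // r0:Add2,r1:Add1,r2:Mul2,r3:Mul1
cycle 17: CDB Add1=-5; stall // r0:Add2,r1:-5,r2:Mul2,r3:Mul1
cycle 18: CDB Mul2=34; issue MUL r1<-Mul2 // r0:Add2,r1:Mul2,r2:34,r3:Mul1
cycle 19: CDB Mul1=-120 // r0:Add2,r1:Mul2,r2:34,r3:-120
cycle 20: - // r0:Add2,r1:Mul2,r2:34,r3:-120
cycle 21: - // r0:Add2,r1:Mul2,r2:34,r3:-120
cycle 22: CDB Add2=-108 // r0:-108,r1:Mul2,r2:34,r3:-120
cycle 23: CDB Mul2=-170 // r0:-108,r1:-170,r2:34,r3:-120

STATUS = VALUE -108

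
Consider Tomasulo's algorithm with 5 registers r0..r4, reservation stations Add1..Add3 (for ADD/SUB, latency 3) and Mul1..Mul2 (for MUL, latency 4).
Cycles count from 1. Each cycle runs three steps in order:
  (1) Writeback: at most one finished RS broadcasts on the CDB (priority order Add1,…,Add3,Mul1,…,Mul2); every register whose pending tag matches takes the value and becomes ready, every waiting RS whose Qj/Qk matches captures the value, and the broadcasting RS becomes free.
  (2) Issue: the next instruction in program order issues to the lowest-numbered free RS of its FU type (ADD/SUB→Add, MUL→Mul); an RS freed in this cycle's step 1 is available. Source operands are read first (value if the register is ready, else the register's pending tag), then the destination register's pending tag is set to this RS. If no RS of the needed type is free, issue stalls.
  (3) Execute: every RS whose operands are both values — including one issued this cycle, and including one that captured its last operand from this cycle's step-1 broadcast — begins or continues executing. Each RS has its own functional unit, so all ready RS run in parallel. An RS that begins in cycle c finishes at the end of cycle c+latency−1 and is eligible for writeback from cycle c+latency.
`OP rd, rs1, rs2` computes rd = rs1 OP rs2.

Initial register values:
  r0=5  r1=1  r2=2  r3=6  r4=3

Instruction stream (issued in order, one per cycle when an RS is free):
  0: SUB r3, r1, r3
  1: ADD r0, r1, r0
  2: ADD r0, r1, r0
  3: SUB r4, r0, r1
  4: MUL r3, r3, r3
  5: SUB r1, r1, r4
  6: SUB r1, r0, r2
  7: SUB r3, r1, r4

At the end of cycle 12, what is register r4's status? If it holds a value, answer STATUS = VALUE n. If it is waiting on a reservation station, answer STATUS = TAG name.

STATUS = VALUE 6

cycle 1: issue SUB r3<-Add1 // r0:5,r1:1,r2:2,r3:Add1,r4:3
cycle 2: issue ADD r0<-Add2 // r0:Add2,r1:1,r2:2,r3:Add1,r4:3
cycle 3: issue ADD r0<-Add3 // r0:Add3,r1:1,r2:2,r3:Add1,r4:3
cycle 4: CDB Add1=-5; issue SUB r4<-Add1 // r0:Add3,r1:1,r2:2,r3:-5,r4:Add1
cycle 5: CDB Add2=6; issue MUL r3<-Mul1 // r0:Add3,r1:1,r2:2,r3:Mul1,r4:Add1
cycle 6: issue SUB r1<-Add2 // r0:Add3,r1:Add2,r2:2,r3:Mul1,r4:Add1
cycle 7: stall // r0:Add3,r1:Add2,r2:2,r3:Mul1,r4:Add1
cycle 8: CDB Add3=7; issue SUB r1<-Add3 // r0:7,r1:Add3,r2:2,r3:Mul1,r4:Add1
cycle 9: CDB Mul1=25; stall // r0:7,r1:Add3,r2:2,r3:25,r4:Add1
cycle 10: stall // r0:7,r1:Add3,r2:2,r3:25,r4:Add1
cycle 11: CDB Add1=6; issue SUB r3<-Add1 // r0:7,r1:Add3,r2:2,r3:Add1,r4:6
cycle 12: CDB Add3=5 // r0:7,r1:5,r2:2,r3:Add1,r4:6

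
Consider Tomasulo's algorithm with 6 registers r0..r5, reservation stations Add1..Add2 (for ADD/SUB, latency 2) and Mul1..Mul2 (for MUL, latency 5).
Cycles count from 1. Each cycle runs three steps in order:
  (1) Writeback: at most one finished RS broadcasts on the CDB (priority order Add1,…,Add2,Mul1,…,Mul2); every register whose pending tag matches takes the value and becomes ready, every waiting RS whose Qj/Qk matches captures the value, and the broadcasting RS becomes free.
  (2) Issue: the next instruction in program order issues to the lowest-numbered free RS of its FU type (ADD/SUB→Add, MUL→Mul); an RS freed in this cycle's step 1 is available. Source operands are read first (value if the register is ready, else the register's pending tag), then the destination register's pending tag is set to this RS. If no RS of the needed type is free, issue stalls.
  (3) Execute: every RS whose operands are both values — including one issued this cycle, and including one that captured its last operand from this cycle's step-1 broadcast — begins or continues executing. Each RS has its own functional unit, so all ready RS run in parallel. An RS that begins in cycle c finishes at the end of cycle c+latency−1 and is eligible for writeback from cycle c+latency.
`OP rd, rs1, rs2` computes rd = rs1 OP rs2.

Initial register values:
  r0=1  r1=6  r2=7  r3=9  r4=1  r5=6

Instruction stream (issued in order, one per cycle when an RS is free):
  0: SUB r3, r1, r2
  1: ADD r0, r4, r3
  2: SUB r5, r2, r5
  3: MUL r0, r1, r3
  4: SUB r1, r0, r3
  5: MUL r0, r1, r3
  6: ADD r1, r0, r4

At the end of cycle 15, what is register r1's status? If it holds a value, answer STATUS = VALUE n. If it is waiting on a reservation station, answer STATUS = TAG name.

  c1: issue SUB r3<-Add1  regs: r0:1,r1:6,r2:7,r3:Add1,r4:1,r5:6
  c2: issue ADD r0<-Add2  regs: r0:Add2,r1:6,r2:7,r3:Add1,r4:1,r5:6
  c3: CDB Add1=-1; issue SUB r5<-Add1  regs: r0:Add2,r1:6,r2:7,r3:-1,r4:1,r5:Add1
  c4: issue MUL r0<-Mul1  regs: r0:Mul1,r1:6,r2:7,r3:-1,r4:1,r5:Add1
  c5: CDB Add1=1; issue SUB r1<-Add1  regs: r0:Mul1,r1:Add1,r2:7,r3:-1,r4:1,r5:1
  c6: CDB Add2=0; issue MUL r0<-Mul2  regs: r0:Mul2,r1:Add1,r2:7,r3:-1,r4:1,r5:1
  c7: issue ADD r1<-Add2  regs: r0:Mul2,r1:Add2,r2:7,r3:-1,r4:1,r5:1
  c8: -  regs: r0:Mul2,r1:Add2,r2:7,r3:-1,r4:1,r5:1
  c9: CDB Mul1=-6  regs: r0:Mul2,r1:Add2,r2:7,r3:-1,r4:1,r5:1
  c10: -  regs: r0:Mul2,r1:Add2,r2:7,r3:-1,r4:1,r5:1
  c11: CDB Add1=-5  regs: r0:Mul2,r1:Add2,r2:7,r3:-1,r4:1,r5:1
  c12: -  regs: r0:Mul2,r1:Add2,r2:7,r3:-1,r4:1,r5:1
  c13: -  regs: r0:Mul2,r1:Add2,r2:7,r3:-1,r4:1,r5:1
  c14: -  regs: r0:Mul2,r1:Add2,r2:7,r3:-1,r4:1,r5:1
  c15: -  regs: r0:Mul2,r1:Add2,r2:7,r3:-1,r4:1,r5:1

STATUS = TAG Add2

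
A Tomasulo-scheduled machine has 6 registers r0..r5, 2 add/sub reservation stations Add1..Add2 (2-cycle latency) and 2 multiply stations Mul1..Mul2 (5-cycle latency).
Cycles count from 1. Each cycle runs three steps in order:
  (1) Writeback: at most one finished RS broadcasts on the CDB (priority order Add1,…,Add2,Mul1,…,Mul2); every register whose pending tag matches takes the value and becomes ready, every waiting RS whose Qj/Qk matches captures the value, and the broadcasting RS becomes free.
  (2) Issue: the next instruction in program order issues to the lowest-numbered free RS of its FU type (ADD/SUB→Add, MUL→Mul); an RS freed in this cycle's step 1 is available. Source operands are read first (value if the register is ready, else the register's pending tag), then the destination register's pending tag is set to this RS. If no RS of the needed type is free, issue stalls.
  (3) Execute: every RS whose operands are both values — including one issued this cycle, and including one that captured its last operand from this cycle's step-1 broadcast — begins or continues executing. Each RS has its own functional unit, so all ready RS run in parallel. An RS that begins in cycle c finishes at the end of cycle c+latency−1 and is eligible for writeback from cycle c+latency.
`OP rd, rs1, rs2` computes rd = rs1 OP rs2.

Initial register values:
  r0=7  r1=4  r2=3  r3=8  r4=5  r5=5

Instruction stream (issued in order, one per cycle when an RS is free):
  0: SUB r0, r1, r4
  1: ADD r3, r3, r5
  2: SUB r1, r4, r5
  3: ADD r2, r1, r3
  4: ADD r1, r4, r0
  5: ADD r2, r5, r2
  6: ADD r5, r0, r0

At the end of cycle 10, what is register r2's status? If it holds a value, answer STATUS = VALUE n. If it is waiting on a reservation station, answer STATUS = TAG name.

c1: issue SUB r0<-Add1 | r0:Add1,r1:4,r2:3,r3:8,r4:5,r5:5
c2: issue ADD r3<-Add2 | r0:Add1,r1:4,r2:3,r3:Add2,r4:5,r5:5
c3: CDB Add1=-1; issue SUB r1<-Add1 | r0:-1,r1:Add1,r2:3,r3:Add2,r4:5,r5:5
c4: CDB Add2=13; issue ADD r2<-Add2 | r0:-1,r1:Add1,r2:Add2,r3:13,r4:5,r5:5
c5: CDB Add1=0; issue ADD r1<-Add1 | r0:-1,r1:Add1,r2:Add2,r3:13,r4:5,r5:5
c6: stall | r0:-1,r1:Add1,r2:Add2,r3:13,r4:5,r5:5
c7: CDB Add1=4; issue ADD r2<-Add1 | r0:-1,r1:4,r2:Add1,r3:13,r4:5,r5:5
c8: CDB Add2=13; issue ADD r5<-Add2 | r0:-1,r1:4,r2:Add1,r3:13,r4:5,r5:Add2
c9: - | r0:-1,r1:4,r2:Add1,r3:13,r4:5,r5:Add2
c10: CDB Add1=18 | r0:-1,r1:4,r2:18,r3:13,r4:5,r5:Add2

STATUS = VALUE 18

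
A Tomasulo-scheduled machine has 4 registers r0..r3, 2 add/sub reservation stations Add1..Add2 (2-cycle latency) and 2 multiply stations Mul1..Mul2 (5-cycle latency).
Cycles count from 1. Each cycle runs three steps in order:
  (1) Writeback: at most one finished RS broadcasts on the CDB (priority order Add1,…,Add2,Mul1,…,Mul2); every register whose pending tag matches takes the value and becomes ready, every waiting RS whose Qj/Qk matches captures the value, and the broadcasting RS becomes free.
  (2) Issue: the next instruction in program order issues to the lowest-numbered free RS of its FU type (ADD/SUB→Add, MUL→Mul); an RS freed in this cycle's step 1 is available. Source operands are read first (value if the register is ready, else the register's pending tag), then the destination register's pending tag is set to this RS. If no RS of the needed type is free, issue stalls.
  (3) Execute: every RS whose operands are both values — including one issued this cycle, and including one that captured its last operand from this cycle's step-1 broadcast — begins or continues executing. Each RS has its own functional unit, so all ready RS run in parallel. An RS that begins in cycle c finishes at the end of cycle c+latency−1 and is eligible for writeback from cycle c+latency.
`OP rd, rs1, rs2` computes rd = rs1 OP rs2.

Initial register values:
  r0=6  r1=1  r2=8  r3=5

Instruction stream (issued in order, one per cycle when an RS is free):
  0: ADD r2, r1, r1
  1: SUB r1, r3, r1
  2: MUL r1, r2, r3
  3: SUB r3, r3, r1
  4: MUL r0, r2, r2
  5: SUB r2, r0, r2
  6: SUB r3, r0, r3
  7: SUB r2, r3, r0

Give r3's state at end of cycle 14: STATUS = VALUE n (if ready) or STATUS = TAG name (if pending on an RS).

c1: issue ADD r2<-Add1 | r0:6,r1:1,r2:Add1,r3:5
c2: issue SUB r1<-Add2 | r0:6,r1:Add2,r2:Add1,r3:5
c3: CDB Add1=2; issue MUL r1<-Mul1 | r0:6,r1:Mul1,r2:2,r3:5
c4: CDB Add2=4; issue SUB r3<-Add1 | r0:6,r1:Mul1,r2:2,r3:Add1
c5: issue MUL r0<-Mul2 | r0:Mul2,r1:Mul1,r2:2,r3:Add1
c6: issue SUB r2<-Add2 | r0:Mul2,r1:Mul1,r2:Add2,r3:Add1
c7: stall | r0:Mul2,r1:Mul1,r2:Add2,r3:Add1
c8: CDB Mul1=10; stall | r0:Mul2,r1:10,r2:Add2,r3:Add1
c9: stall | r0:Mul2,r1:10,r2:Add2,r3:Add1
c10: CDB Add1=-5; issue SUB r3<-Add1 | r0:Mul2,r1:10,r2:Add2,r3:Add1
c11: CDB Mul2=4; stall | r0:4,r1:10,r2:Add2,r3:Add1
c12: stall | r0:4,r1:10,r2:Add2,r3:Add1
c13: CDB Add1=9; issue SUB r2<-Add1 | r0:4,r1:10,r2:Add1,r3:9
c14: CDB Add2=2 | r0:4,r1:10,r2:Add1,r3:9

STATUS = VALUE 9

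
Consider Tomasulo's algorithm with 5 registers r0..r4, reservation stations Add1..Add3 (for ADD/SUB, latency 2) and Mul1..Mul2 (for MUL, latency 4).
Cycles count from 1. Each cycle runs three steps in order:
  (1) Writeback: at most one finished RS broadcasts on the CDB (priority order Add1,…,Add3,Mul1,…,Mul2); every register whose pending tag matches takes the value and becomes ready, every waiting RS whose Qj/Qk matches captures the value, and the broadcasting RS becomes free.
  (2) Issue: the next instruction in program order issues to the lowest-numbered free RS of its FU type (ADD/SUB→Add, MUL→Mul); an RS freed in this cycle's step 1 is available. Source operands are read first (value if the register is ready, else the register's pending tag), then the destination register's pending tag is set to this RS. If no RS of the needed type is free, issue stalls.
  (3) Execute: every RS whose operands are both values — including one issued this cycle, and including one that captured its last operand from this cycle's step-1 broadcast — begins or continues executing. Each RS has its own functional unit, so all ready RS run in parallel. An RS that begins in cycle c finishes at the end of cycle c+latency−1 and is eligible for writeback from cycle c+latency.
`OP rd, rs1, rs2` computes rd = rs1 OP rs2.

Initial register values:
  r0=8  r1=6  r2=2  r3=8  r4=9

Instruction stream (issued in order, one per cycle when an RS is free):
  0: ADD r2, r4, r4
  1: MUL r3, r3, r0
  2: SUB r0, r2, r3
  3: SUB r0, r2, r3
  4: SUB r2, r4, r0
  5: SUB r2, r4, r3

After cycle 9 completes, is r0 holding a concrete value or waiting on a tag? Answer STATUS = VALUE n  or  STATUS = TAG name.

  c1: issue ADD r2<-Add1  regs: r0:8,r1:6,r2:Add1,r3:8,r4:9
  c2: issue MUL r3<-Mul1  regs: r0:8,r1:6,r2:Add1,r3:Mul1,r4:9
  c3: CDB Add1=18; issue SUB r0<-Add1  regs: r0:Add1,r1:6,r2:18,r3:Mul1,r4:9
  c4: issue SUB r0<-Add2  regs: r0:Add2,r1:6,r2:18,r3:Mul1,r4:9
  c5: issue SUB r2<-Add3  regs: r0:Add2,r1:6,r2:Add3,r3:Mul1,r4:9
  c6: CDB Mul1=64; stall  regs: r0:Add2,r1:6,r2:Add3,r3:64,r4:9
  c7: stall  regs: r0:Add2,r1:6,r2:Add3,r3:64,r4:9
  c8: CDB Add1=-46; issue SUB r2<-Add1  regs: r0:Add2,r1:6,r2:Add1,r3:64,r4:9
  c9: CDB Add2=-46  regs: r0:-46,r1:6,r2:Add1,r3:64,r4:9

STATUS = VALUE -46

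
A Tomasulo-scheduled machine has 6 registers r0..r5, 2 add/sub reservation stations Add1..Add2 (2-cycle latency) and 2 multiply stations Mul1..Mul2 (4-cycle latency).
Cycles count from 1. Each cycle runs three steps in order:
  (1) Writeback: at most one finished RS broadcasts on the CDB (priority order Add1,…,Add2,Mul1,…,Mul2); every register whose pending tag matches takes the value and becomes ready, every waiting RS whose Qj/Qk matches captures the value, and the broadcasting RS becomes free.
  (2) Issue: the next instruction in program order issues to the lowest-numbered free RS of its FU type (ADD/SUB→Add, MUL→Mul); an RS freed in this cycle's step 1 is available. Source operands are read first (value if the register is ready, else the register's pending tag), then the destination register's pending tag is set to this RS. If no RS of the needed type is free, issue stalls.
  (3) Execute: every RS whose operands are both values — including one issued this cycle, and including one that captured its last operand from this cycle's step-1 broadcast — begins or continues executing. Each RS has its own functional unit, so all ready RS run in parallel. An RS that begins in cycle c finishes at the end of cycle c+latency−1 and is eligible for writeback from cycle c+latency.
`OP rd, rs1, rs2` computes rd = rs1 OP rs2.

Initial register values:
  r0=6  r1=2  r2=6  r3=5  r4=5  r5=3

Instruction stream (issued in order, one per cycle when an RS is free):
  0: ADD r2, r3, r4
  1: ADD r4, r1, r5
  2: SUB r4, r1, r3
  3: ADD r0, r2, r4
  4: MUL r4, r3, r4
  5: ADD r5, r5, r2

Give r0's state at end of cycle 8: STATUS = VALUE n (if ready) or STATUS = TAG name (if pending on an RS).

  c1: issue ADD r2<-Add1  regs: r0:6,r1:2,r2:Add1,r3:5,r4:5,r5:3
  c2: issue ADD r4<-Add2  regs: r0:6,r1:2,r2:Add1,r3:5,r4:Add2,r5:3
  c3: CDB Add1=10; issue SUB r4<-Add1  regs: r0:6,r1:2,r2:10,r3:5,r4:Add1,r5:3
  c4: CDB Add2=5; issue ADD r0<-Add2  regs: r0:Add2,r1:2,r2:10,r3:5,r4:Add1,r5:3
  c5: CDB Add1=-3; issue MUL r4<-Mul1  regs: r0:Add2,r1:2,r2:10,r3:5,r4:Mul1,r5:3
  c6: issue ADD r5<-Add1  regs: r0:Add2,r1:2,r2:10,r3:5,r4:Mul1,r5:Add1
  c7: CDB Add2=7  regs: r0:7,r1:2,r2:10,r3:5,r4:Mul1,r5:Add1
  c8: CDB Add1=13  regs: r0:7,r1:2,r2:10,r3:5,r4:Mul1,r5:13

STATUS = VALUE 7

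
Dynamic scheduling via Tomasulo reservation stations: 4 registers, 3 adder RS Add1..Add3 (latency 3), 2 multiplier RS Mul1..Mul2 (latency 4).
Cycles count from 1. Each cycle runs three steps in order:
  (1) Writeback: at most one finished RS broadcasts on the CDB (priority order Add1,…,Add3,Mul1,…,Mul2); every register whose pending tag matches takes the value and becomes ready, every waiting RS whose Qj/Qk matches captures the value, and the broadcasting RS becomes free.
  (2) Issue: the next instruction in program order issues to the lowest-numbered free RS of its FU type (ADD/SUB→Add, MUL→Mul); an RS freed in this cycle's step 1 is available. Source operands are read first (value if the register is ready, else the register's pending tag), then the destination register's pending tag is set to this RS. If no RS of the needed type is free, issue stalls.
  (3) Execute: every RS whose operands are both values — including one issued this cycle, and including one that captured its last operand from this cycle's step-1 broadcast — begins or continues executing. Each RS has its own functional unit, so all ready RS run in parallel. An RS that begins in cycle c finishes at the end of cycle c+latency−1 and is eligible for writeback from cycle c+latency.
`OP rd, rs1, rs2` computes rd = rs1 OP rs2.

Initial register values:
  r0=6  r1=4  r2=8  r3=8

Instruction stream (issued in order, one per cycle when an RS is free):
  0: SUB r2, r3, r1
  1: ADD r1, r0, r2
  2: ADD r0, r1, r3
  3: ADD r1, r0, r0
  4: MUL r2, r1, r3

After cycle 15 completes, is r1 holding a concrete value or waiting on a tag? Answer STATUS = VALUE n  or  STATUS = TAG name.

c1: issue SUB r2<-Add1 | r0:6,r1:4,r2:Add1,r3:8
c2: issue ADD r1<-Add2 | r0:6,r1:Add2,r2:Add1,r3:8
c3: issue ADD r0<-Add3 | r0:Add3,r1:Add2,r2:Add1,r3:8
c4: CDB Add1=4; issue ADD r1<-Add1 | r0:Add3,r1:Add1,r2:4,r3:8
c5: issue MUL r2<-Mul1 | r0:Add3,r1:Add1,r2:Mul1,r3:8
c6: - | r0:Add3,r1:Add1,r2:Mul1,r3:8
c7: CDB Add2=10 | r0:Add3,r1:Add1,r2:Mul1,r3:8
c8: - | r0:Add3,r1:Add1,r2:Mul1,r3:8
c9: - | r0:Add3,r1:Add1,r2:Mul1,r3:8
c10: CDB Add3=18 | r0:18,r1:Add1,r2:Mul1,r3:8
c11: - | r0:18,r1:Add1,r2:Mul1,r3:8
c12: - | r0:18,r1:Add1,r2:Mul1,r3:8
c13: CDB Add1=36 | r0:18,r1:36,r2:Mul1,r3:8
c14: - | r0:18,r1:36,r2:Mul1,r3:8
c15: - | r0:18,r1:36,r2:Mul1,r3:8

STATUS = VALUE 36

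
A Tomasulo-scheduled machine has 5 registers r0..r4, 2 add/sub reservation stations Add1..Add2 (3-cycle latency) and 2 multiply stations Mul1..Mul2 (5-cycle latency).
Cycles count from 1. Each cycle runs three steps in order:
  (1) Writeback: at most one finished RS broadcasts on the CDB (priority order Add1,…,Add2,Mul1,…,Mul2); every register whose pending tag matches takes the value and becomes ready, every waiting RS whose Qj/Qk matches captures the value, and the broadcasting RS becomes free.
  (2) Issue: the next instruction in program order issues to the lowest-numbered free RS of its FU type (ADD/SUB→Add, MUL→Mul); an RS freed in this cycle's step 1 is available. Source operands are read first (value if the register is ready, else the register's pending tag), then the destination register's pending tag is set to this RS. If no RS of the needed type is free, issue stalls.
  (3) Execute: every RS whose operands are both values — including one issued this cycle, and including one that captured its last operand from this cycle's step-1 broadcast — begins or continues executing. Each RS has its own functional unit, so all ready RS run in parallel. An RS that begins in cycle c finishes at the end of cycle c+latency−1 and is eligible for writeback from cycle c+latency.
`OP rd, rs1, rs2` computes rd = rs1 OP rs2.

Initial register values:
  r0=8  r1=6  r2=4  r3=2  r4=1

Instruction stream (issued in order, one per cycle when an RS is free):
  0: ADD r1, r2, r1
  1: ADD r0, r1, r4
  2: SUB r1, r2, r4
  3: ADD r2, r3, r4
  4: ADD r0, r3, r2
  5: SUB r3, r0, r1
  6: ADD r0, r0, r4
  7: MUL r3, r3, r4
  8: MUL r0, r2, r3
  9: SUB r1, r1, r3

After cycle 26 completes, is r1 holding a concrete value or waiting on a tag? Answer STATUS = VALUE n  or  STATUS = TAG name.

STATUS = VALUE 1

cycle 1: issue ADD r1<-Add1 // r0:8,r1:Add1,r2:4,r3:2,r4:1
cycle 2: issue ADD r0<-Add2 // r0:Add2,r1:Add1,r2:4,r3:2,r4:1
cycle 3: stall // r0:Add2,r1:Add1,r2:4,r3:2,r4:1
cycle 4: CDB Add1=10; issue SUB r1<-Add1 // r0:Add2,r1:Add1,r2:4,r3:2,r4:1
cycle 5: stall // r0:Add2,r1:Add1,r2:4,r3:2,r4:1
cycle 6: stall // r0:Add2,r1:Add1,r2:4,r3:2,r4:1
cycle 7: CDB Add1=3; issue ADD r2<-Add1 // r0:Add2,r1:3,r2:Add1,r3:2,r4:1
cycle 8: CDB Add2=11; issue ADD r0<-Add2 // r0:Add2,r1:3,r2:Add1,r3:2,r4:1
cycle 9: stall // r0:Add2,r1:3,r2:Add1,r3:2,r4:1
cycle 10: CDB Add1=3; issue SUB r3<-Add1 // r0:Add2,r1:3,r2:3,r3:Add1,r4:1
cycle 11: stall // r0:Add2,r1:3,r2:3,r3:Add1,r4:1
cycle 12: stall // r0:Add2,r1:3,r2:3,r3:Add1,r4:1
cycle 13: CDB Add2=5; issue ADD r0<-Add2 // r0:Add2,r1:3,r2:3,r3:Add1,r4:1
cycle 14: issue MUL r3<-Mul1 // r0:Add2,r1:3,r2:3,r3:Mul1,r4:1
cycle 15: issue MUL r0<-Mul2 // r0:Mul2,r1:3,r2:3,r3:Mul1,r4:1
cycle 16: CDB Add1=2; issue SUB r1<-Add1 // r0:Mul2,r1:Add1,r2:3,r3:Mul1,r4:1
cycle 17: CDB Add2=6 // r0:Mul2,r1:Add1,r2:3,r3:Mul1,r4:1
cycle 18: - // r0:Mul2,r1:Add1,r2:3,r3:Mul1,r4:1
cycle 19: - // r0:Mul2,r1:Add1,r2:3,r3:Mul1,r4:1
cycle 20: - // r0:Mul2,r1:Add1,r2:3,r3:Mul1,r4:1
cycle 21: CDB Mul1=2 // r0:Mul2,r1:Add1,r2:3,r3:2,r4:1
cycle 22: - // r0:Mul2,r1:Add1,r2:3,r3:2,r4:1
cycle 23: - // r0:Mul2,r1:Add1,r2:3,r3:2,r4:1
cycle 24: CDB Add1=1 // r0:Mul2,r1:1,r2:3,r3:2,r4:1
cycle 25: - // r0:Mul2,r1:1,r2:3,r3:2,r4:1
cycle 26: CDB Mul2=6 // r0:6,r1:1,r2:3,r3:2,r4:1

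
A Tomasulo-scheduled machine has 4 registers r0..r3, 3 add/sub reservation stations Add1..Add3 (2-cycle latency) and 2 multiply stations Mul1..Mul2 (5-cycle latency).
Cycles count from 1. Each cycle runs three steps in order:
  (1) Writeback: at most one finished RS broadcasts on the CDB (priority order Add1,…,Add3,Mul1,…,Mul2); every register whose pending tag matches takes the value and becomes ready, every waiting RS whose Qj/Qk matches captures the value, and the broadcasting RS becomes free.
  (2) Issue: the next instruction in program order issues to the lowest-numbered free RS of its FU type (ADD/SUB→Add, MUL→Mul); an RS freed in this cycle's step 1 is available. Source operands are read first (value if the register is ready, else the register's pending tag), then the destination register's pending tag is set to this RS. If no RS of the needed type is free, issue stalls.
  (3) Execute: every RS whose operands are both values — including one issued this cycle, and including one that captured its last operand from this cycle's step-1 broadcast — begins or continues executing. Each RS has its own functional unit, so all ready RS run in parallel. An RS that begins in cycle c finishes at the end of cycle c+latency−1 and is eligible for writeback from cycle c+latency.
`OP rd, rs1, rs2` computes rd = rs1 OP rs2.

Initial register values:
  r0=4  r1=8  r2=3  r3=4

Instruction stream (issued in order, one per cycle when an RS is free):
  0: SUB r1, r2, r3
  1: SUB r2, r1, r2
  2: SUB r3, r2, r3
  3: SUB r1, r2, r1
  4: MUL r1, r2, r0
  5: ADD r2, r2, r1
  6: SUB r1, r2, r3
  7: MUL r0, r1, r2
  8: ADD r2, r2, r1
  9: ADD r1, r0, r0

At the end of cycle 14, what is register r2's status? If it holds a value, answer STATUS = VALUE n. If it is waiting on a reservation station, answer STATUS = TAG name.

STATUS = TAG Add3

cycle 1: issue SUB r1<-Add1 // r0:4,r1:Add1,r2:3,r3:4
cycle 2: issue SUB r2<-Add2 // r0:4,r1:Add1,r2:Add2,r3:4
cycle 3: CDB Add1=-1; issue SUB r3<-Add1 // r0:4,r1:-1,r2:Add2,r3:Add1
cycle 4: issue SUB r1<-Add3 // r0:4,r1:Add3,r2:Add2,r3:Add1
cycle 5: CDB Add2=-4; issue MUL r1<-Mul1 // r0:4,r1:Mul1,r2:-4,r3:Add1
cycle 6: issue ADD r2<-Add2 // r0:4,r1:Mul1,r2:Add2,r3:Add1
cycle 7: CDB Add1=-8; issue SUB r1<-Add1 // r0:4,r1:Add1,r2:Add2,r3:-8
cycle 8: CDB Add3=-3; issue MUL r0<-Mul2 // r0:Mul2,r1:Add1,r2:Add2,r3:-8
cycle 9: issue ADD r2<-Add3 // r0:Mul2,r1:Add1,r2:Add3,r3:-8
cycle 10: CDB Mul1=-16; stall // r0:Mul2,r1:Add1,r2:Add3,r3:-8
cycle 11: stall // r0:Mul2,r1:Add1,r2:Add3,r3:-8
cycle 12: CDB Add2=-20; issue ADD r1<-Add2 // r0:Mul2,r1:Add2,r2:Add3,r3:-8
cycle 13: - // r0:Mul2,r1:Add2,r2:Add3,r3:-8
cycle 14: CDB Add1=-12 // r0:Mul2,r1:Add2,r2:Add3,r3:-8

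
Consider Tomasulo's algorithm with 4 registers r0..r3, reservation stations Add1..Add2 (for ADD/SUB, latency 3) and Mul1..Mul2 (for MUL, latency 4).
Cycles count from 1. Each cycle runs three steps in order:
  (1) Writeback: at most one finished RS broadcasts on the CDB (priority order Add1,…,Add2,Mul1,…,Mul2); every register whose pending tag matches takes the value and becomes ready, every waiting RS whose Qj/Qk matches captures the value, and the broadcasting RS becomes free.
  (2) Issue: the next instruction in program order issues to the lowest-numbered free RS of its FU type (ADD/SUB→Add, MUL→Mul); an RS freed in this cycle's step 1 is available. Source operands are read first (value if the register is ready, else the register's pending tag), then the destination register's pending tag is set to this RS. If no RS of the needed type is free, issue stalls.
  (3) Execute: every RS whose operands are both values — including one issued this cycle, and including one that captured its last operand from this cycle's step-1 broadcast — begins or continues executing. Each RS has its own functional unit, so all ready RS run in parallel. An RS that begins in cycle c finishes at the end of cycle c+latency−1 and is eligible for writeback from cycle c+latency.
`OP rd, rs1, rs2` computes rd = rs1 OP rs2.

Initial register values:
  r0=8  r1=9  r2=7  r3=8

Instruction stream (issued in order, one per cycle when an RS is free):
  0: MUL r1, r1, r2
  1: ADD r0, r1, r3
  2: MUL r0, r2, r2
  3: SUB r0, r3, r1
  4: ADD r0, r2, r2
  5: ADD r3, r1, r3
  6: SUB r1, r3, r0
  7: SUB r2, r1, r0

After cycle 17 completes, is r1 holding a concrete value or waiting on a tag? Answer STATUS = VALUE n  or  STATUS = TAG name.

STATUS = VALUE 57

  c1: issue MUL r1<-Mul1  regs: r0:8,r1:Mul1,r2:7,r3:8
  c2: issue ADD r0<-Add1  regs: r0:Add1,r1:Mul1,r2:7,r3:8
  c3: issue MUL r0<-Mul2  regs: r0:Mul2,r1:Mul1,r2:7,r3:8
  c4: issue SUB r0<-Add2  regs: r0:Add2,r1:Mul1,r2:7,r3:8
  c5: CDB Mul1=63; stall  regs: r0:Add2,r1:63,r2:7,r3:8
  c6: stall  regs: r0:Add2,r1:63,r2:7,r3:8
  c7: CDB Mul2=49; stall  regs: r0:Add2,r1:63,r2:7,r3:8
  c8: CDB Add1=71; issue ADD r0<-Add1  regs: r0:Add1,r1:63,r2:7,r3:8
  c9: CDB Add2=-55; issue ADD r3<-Add2  regs: r0:Add1,r1:63,r2:7,r3:Add2
  c10: stall  regs: r0:Add1,r1:63,r2:7,r3:Add2
  c11: CDB Add1=14; issue SUB r1<-Add1  regs: r0:14,r1:Add1,r2:7,r3:Add2
  c12: CDB Add2=71; issue SUB r2<-Add2  regs: r0:14,r1:Add1,r2:Add2,r3:71
  c13: -  regs: r0:14,r1:Add1,r2:Add2,r3:71
  c14: -  regs: r0:14,r1:Add1,r2:Add2,r3:71
  c15: CDB Add1=57  regs: r0:14,r1:57,r2:Add2,r3:71
  c16: -  regs: r0:14,r1:57,r2:Add2,r3:71
  c17: -  regs: r0:14,r1:57,r2:Add2,r3:71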